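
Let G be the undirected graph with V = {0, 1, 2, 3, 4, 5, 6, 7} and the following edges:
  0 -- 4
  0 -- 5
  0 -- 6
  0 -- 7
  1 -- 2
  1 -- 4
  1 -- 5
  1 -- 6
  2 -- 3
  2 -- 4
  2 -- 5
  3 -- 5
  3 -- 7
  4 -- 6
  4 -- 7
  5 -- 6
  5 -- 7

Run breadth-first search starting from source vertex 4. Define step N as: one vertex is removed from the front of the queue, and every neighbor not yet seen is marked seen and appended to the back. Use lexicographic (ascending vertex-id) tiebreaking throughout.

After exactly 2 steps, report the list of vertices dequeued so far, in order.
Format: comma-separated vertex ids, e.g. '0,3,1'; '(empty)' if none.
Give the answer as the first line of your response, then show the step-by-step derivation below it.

4,0

step 1: dequeue 4; queue=[0,1,2,6,7]; order=4
step 2: dequeue 0; queue=[1,2,6,7,5]; order=4,0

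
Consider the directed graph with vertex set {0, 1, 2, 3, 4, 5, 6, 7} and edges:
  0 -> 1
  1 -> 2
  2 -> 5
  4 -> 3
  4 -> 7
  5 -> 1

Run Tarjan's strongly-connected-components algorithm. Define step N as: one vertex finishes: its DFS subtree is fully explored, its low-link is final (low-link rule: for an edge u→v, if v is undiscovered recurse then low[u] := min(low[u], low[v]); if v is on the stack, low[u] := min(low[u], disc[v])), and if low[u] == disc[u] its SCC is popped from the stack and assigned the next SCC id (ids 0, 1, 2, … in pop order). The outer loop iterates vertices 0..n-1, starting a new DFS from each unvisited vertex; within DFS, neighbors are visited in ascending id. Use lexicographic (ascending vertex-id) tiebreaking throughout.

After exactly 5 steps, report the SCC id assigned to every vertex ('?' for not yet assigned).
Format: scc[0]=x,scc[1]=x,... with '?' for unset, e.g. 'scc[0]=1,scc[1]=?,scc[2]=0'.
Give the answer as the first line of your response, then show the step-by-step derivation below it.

scc[0]=1,scc[1]=0,scc[2]=0,scc[3]=2,scc[4]=?,scc[5]=0,scc[6]=?,scc[7]=?

step 1: low=(low[0]=0,low[1]=1,low[2]=2,low[3]=?,low[4]=?,low[5]=1,low[6]=?,low[7]=?); scc=(scc[0]=?,scc[1]=?,scc[2]=?,scc[3]=?,scc[4]=?,scc[5]=?,scc[6]=?,scc[7]=?)
step 2: low=(low[0]=0,low[1]=1,low[2]=1,low[3]=?,low[4]=?,low[5]=1,low[6]=?,low[7]=?); scc=(scc[0]=?,scc[1]=?,scc[2]=?,scc[3]=?,scc[4]=?,scc[5]=?,scc[6]=?,scc[7]=?)
step 3: low=(low[0]=0,low[1]=1,low[2]=1,low[3]=?,low[4]=?,low[5]=1,low[6]=?,low[7]=?); scc=(scc[0]=?,scc[1]=0,scc[2]=0,scc[3]=?,scc[4]=?,scc[5]=0,scc[6]=?,scc[7]=?)
step 4: low=(low[0]=0,low[1]=1,low[2]=1,low[3]=?,low[4]=?,low[5]=1,low[6]=?,low[7]=?); scc=(scc[0]=1,scc[1]=0,scc[2]=0,scc[3]=?,scc[4]=?,scc[5]=0,scc[6]=?,scc[7]=?)
step 5: low=(low[0]=0,low[1]=1,low[2]=1,low[3]=4,low[4]=?,low[5]=1,low[6]=?,low[7]=?); scc=(scc[0]=1,scc[1]=0,scc[2]=0,scc[3]=2,scc[4]=?,scc[5]=0,scc[6]=?,scc[7]=?)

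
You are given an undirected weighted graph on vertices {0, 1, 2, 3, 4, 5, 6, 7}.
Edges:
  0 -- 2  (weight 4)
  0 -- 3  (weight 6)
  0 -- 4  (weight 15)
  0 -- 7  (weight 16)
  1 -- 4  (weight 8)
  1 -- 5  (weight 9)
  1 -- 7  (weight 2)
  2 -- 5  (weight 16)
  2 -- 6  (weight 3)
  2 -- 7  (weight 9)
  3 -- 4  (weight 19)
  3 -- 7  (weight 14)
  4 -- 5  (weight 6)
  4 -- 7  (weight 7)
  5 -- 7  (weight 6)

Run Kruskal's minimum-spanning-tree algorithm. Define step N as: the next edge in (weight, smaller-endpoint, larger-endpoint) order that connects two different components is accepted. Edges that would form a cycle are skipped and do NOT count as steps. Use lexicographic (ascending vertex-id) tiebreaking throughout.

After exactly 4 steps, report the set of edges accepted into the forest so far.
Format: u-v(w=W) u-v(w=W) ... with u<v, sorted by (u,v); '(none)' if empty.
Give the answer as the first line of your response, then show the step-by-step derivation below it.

0-2(w=4) 0-3(w=6) 1-7(w=2) 2-6(w=3)

step 1: add edge 1-7 (w=2); MST = {1-7(w=2)}
step 2: add edge 2-6 (w=3); MST = {1-7(w=2) 2-6(w=3)}
step 3: add edge 0-2 (w=4); MST = {0-2(w=4) 1-7(w=2) 2-6(w=3)}
step 4: add edge 0-3 (w=6); MST = {0-2(w=4) 0-3(w=6) 1-7(w=2) 2-6(w=3)}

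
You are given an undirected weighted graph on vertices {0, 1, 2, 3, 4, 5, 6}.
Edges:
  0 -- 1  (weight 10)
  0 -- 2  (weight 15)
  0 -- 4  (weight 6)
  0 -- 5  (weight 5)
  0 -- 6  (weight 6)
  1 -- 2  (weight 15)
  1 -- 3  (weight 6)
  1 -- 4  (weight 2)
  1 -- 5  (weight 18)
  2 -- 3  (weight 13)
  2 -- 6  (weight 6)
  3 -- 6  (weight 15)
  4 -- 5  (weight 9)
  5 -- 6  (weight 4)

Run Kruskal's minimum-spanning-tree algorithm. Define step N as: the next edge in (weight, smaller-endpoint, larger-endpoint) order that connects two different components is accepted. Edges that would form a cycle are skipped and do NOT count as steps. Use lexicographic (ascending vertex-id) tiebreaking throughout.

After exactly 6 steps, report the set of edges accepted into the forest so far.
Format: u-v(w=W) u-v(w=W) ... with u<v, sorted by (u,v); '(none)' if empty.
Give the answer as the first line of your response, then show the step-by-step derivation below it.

0-4(w=6) 0-5(w=5) 1-3(w=6) 1-4(w=2) 2-6(w=6) 5-6(w=4)

step 1: add edge 1-4 (w=2); MST = {1-4(w=2)}
step 2: add edge 5-6 (w=4); MST = {1-4(w=2) 5-6(w=4)}
step 3: add edge 0-5 (w=5); MST = {0-5(w=5) 1-4(w=2) 5-6(w=4)}
step 4: add edge 0-4 (w=6); MST = {0-4(w=6) 0-5(w=5) 1-4(w=2) 5-6(w=4)}
step 5: add edge 1-3 (w=6); MST = {0-4(w=6) 0-5(w=5) 1-3(w=6) 1-4(w=2) 5-6(w=4)}
step 6: add edge 2-6 (w=6); MST = {0-4(w=6) 0-5(w=5) 1-3(w=6) 1-4(w=2) 2-6(w=6) 5-6(w=4)}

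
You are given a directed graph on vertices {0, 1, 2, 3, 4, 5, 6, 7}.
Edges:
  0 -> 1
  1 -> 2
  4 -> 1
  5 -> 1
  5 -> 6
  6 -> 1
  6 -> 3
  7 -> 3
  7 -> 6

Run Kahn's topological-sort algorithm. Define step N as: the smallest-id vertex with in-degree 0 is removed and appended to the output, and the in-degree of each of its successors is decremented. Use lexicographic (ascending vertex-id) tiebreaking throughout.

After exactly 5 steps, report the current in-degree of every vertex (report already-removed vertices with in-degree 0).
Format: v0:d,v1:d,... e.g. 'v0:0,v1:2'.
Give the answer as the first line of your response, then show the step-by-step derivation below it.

v0:0,v1:0,v2:1,v3:0,v4:0,v5:0,v6:0,v7:0

step 1: output 0; order=[0]; indeg=(0,3,1,2,0,0,2,0)
step 2: output 4; order=[0,4]; indeg=(0,2,1,2,0,0,2,0)
step 3: output 5; order=[0,4,5]; indeg=(0,1,1,2,0,0,1,0)
step 4: output 7; order=[0,4,5,7]; indeg=(0,1,1,1,0,0,0,0)
step 5: output 6; order=[0,4,5,7,6]; indeg=(0,0,1,0,0,0,0,0)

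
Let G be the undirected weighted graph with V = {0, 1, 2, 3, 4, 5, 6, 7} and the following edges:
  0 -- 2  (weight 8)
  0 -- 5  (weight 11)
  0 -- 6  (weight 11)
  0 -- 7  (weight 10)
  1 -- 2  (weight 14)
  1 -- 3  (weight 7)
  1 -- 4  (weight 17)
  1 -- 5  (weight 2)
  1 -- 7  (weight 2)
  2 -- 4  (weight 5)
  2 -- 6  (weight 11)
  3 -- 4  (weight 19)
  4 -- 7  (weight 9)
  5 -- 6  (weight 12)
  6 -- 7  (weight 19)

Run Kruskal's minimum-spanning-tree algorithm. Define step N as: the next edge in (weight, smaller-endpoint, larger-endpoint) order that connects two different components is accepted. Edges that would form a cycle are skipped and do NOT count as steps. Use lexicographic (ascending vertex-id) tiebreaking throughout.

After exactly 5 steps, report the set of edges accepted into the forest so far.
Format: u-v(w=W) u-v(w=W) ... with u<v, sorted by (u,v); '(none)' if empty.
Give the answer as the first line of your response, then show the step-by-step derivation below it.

0-2(w=8) 1-3(w=7) 1-5(w=2) 1-7(w=2) 2-4(w=5)

step 1: add edge 1-5 (w=2); MST = {1-5(w=2)}
step 2: add edge 1-7 (w=2); MST = {1-5(w=2) 1-7(w=2)}
step 3: add edge 2-4 (w=5); MST = {1-5(w=2) 1-7(w=2) 2-4(w=5)}
step 4: add edge 1-3 (w=7); MST = {1-3(w=7) 1-5(w=2) 1-7(w=2) 2-4(w=5)}
step 5: add edge 0-2 (w=8); MST = {0-2(w=8) 1-3(w=7) 1-5(w=2) 1-7(w=2) 2-4(w=5)}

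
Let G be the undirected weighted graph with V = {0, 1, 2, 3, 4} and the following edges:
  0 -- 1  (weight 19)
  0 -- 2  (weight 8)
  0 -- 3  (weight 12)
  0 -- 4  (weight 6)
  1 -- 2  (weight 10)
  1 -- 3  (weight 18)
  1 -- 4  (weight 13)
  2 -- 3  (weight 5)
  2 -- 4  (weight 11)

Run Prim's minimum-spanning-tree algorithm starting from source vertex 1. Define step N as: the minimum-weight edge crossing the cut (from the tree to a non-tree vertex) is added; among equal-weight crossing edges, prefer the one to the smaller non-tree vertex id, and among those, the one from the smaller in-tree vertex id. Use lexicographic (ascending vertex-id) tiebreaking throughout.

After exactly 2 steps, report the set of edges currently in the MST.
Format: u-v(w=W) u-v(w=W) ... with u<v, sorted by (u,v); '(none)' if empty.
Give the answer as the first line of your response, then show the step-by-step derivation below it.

1-2(w=10) 2-3(w=5)

step 1: add edge 1-2 (w=10); MST = {1-2(w=10)}
step 2: add edge 2-3 (w=5); MST = {1-2(w=10) 2-3(w=5)}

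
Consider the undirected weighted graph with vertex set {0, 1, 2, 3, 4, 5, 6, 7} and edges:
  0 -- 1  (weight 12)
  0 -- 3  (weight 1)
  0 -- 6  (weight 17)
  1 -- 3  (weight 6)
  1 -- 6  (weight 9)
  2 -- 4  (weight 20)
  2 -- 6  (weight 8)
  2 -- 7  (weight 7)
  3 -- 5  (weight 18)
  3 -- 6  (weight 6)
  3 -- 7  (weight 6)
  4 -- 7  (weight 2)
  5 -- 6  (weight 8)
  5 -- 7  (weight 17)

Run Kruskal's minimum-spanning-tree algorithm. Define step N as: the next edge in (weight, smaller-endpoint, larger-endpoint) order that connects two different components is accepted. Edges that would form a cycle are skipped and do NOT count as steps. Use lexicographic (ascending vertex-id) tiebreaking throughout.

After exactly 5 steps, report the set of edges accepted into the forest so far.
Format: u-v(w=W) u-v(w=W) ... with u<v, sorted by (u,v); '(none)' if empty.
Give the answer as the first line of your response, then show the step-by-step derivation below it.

0-3(w=1) 1-3(w=6) 3-6(w=6) 3-7(w=6) 4-7(w=2)

step 1: add edge 0-3 (w=1); MST = {0-3(w=1)}
step 2: add edge 4-7 (w=2); MST = {0-3(w=1) 4-7(w=2)}
step 3: add edge 1-3 (w=6); MST = {0-3(w=1) 1-3(w=6) 4-7(w=2)}
step 4: add edge 3-6 (w=6); MST = {0-3(w=1) 1-3(w=6) 3-6(w=6) 4-7(w=2)}
step 5: add edge 3-7 (w=6); MST = {0-3(w=1) 1-3(w=6) 3-6(w=6) 3-7(w=6) 4-7(w=2)}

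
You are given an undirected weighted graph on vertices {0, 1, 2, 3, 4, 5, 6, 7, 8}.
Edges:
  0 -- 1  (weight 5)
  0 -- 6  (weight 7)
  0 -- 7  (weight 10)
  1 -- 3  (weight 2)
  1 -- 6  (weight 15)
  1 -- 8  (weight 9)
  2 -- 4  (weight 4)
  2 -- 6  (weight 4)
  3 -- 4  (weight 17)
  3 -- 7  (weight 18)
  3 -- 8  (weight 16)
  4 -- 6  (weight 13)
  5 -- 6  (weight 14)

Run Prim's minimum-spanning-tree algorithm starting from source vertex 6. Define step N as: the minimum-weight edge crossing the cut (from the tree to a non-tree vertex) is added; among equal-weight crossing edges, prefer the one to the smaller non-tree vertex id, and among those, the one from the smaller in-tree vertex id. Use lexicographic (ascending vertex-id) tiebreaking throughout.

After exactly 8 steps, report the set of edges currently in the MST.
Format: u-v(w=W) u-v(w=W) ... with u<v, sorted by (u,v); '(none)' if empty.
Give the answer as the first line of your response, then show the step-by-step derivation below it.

0-1(w=5) 0-6(w=7) 0-7(w=10) 1-3(w=2) 1-8(w=9) 2-4(w=4) 2-6(w=4) 5-6(w=14)

step 1: add edge 2-6 (w=4); MST = {2-6(w=4)}
step 2: add edge 2-4 (w=4); MST = {2-4(w=4) 2-6(w=4)}
step 3: add edge 0-6 (w=7); MST = {0-6(w=7) 2-4(w=4) 2-6(w=4)}
step 4: add edge 0-1 (w=5); MST = {0-1(w=5) 0-6(w=7) 2-4(w=4) 2-6(w=4)}
step 5: add edge 1-3 (w=2); MST = {0-1(w=5) 0-6(w=7) 1-3(w=2) 2-4(w=4) 2-6(w=4)}
step 6: add edge 1-8 (w=9); MST = {0-1(w=5) 0-6(w=7) 1-3(w=2) 1-8(w=9) 2-4(w=4) 2-6(w=4)}
step 7: add edge 0-7 (w=10); MST = {0-1(w=5) 0-6(w=7) 0-7(w=10) 1-3(w=2) 1-8(w=9) 2-4(w=4) 2-6(w=4)}
step 8: add edge 5-6 (w=14); MST = {0-1(w=5) 0-6(w=7) 0-7(w=10) 1-3(w=2) 1-8(w=9) 2-4(w=4) 2-6(w=4) 5-6(w=14)}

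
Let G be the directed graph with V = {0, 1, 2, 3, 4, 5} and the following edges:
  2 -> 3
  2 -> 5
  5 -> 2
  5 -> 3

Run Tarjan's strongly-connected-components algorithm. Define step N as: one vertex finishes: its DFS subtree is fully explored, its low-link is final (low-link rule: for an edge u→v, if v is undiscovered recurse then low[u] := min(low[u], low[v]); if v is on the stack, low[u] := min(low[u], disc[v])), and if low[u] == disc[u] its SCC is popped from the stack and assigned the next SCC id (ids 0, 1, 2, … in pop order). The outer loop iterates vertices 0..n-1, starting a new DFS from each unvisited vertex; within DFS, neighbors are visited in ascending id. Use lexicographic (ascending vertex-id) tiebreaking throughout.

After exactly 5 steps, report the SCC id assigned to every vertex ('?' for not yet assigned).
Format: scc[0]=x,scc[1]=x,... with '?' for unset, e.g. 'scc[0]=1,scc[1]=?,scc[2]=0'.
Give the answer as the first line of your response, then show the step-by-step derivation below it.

scc[0]=0,scc[1]=1,scc[2]=3,scc[3]=2,scc[4]=?,scc[5]=3

step 1: low=(low[0]=0,low[1]=?,low[2]=?,low[3]=?,low[4]=?,low[5]=?); scc=(scc[0]=0,scc[1]=?,scc[2]=?,scc[3]=?,scc[4]=?,scc[5]=?)
step 2: low=(low[0]=0,low[1]=1,low[2]=?,low[3]=?,low[4]=?,low[5]=?); scc=(scc[0]=0,scc[1]=1,scc[2]=?,scc[3]=?,scc[4]=?,scc[5]=?)
step 3: low=(low[0]=0,low[1]=1,low[2]=2,low[3]=3,low[4]=?,low[5]=?); scc=(scc[0]=0,scc[1]=1,scc[2]=?,scc[3]=2,scc[4]=?,scc[5]=?)
step 4: low=(low[0]=0,low[1]=1,low[2]=2,low[3]=3,low[4]=?,low[5]=2); scc=(scc[0]=0,scc[1]=1,scc[2]=?,scc[3]=2,scc[4]=?,scc[5]=?)
step 5: low=(low[0]=0,low[1]=1,low[2]=2,low[3]=3,low[4]=?,low[5]=2); scc=(scc[0]=0,scc[1]=1,scc[2]=3,scc[3]=2,scc[4]=?,scc[5]=3)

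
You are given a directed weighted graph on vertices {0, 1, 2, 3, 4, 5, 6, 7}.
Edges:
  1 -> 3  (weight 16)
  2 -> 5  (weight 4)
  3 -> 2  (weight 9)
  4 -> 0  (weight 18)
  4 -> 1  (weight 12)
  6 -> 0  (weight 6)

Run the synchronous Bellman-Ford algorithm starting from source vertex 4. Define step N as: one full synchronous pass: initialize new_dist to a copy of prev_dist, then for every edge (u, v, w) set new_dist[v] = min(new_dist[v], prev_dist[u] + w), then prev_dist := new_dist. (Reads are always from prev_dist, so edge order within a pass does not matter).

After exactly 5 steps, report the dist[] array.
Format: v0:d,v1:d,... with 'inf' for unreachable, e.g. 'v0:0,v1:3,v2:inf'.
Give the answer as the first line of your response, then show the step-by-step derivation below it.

v0:18,v1:12,v2:37,v3:28,v4:0,v5:41,v6:inf,v7:inf

step 1: dist = v0:18,v1:12,v2:inf,v3:inf,v4:0,v5:inf,v6:inf,v7:inf
step 2: dist = v0:18,v1:12,v2:inf,v3:28,v4:0,v5:inf,v6:inf,v7:inf
step 3: dist = v0:18,v1:12,v2:37,v3:28,v4:0,v5:inf,v6:inf,v7:inf
step 4: dist = v0:18,v1:12,v2:37,v3:28,v4:0,v5:41,v6:inf,v7:inf
step 5: dist = v0:18,v1:12,v2:37,v3:28,v4:0,v5:41,v6:inf,v7:inf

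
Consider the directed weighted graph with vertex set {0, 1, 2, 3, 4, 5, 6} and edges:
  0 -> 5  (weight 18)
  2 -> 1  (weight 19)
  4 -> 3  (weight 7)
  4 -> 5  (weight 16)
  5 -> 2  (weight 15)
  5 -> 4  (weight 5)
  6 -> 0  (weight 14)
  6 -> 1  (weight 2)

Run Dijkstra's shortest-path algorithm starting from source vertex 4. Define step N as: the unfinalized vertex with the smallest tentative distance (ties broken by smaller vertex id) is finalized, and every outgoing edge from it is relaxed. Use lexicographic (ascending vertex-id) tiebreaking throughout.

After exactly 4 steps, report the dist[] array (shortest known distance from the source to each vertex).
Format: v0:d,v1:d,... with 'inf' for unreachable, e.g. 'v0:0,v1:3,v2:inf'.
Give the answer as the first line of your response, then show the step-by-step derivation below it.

v0:inf,v1:50,v2:31,v3:7,v4:0,v5:16,v6:inf

step 1: dist = v0:inf,v1:inf,v2:inf,v3:7,v4:0,v5:16,v6:inf
step 2: dist = v0:inf,v1:inf,v2:inf,v3:7,v4:0,v5:16,v6:inf
step 3: dist = v0:inf,v1:inf,v2:31,v3:7,v4:0,v5:16,v6:inf
step 4: dist = v0:inf,v1:50,v2:31,v3:7,v4:0,v5:16,v6:inf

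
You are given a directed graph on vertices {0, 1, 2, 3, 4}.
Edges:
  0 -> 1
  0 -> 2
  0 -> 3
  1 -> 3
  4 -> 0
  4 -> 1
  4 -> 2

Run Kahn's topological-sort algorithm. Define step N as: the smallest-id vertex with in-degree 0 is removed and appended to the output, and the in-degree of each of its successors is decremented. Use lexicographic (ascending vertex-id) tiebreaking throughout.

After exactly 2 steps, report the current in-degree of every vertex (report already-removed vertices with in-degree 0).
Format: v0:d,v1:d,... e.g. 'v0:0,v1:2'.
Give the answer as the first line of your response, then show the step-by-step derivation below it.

v0:0,v1:0,v2:0,v3:1,v4:0

step 1: output 4; order=[4]; indeg=(0,1,1,2,0)
step 2: output 0; order=[4,0]; indeg=(0,0,0,1,0)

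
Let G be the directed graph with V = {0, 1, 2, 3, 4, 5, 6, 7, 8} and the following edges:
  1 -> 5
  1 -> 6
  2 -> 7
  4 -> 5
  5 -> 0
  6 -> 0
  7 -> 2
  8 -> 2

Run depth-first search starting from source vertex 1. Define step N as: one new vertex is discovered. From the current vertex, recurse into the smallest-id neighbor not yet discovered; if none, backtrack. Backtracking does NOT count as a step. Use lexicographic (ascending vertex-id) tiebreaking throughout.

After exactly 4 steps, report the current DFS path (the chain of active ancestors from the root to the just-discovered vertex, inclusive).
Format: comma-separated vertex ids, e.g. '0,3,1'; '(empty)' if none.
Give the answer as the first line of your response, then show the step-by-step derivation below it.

1,6

step 1: discover 1; path=1; order=1
step 2: discover 5; path=1>5; order=1,5
step 3: discover 0; path=1>5>0; order=1,5,0
step 4: discover 6; path=1>6; order=1,5,0,6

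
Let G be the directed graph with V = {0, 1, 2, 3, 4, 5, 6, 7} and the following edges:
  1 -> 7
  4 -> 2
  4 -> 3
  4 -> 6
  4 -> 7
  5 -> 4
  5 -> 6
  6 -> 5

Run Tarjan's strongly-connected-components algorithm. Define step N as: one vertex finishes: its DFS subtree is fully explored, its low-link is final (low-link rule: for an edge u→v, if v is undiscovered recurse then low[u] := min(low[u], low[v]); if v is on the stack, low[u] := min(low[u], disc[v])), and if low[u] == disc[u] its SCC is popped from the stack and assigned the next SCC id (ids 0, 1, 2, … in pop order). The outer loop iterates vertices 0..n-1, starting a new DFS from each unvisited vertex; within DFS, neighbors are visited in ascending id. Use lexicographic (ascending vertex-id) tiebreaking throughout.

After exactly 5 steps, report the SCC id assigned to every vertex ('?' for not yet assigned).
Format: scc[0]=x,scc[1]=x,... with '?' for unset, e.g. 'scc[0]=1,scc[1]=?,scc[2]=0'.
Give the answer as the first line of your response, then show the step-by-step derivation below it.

scc[0]=0,scc[1]=2,scc[2]=3,scc[3]=4,scc[4]=?,scc[5]=?,scc[6]=?,scc[7]=1

step 1: low=(low[0]=0,low[1]=?,low[2]=?,low[3]=?,low[4]=?,low[5]=?,low[6]=?,low[7]=?); scc=(scc[0]=0,scc[1]=?,scc[2]=?,scc[3]=?,scc[4]=?,scc[5]=?,scc[6]=?,scc[7]=?)
step 2: low=(low[0]=0,low[1]=1,low[2]=?,low[3]=?,low[4]=?,low[5]=?,low[6]=?,low[7]=2); scc=(scc[0]=0,scc[1]=?,scc[2]=?,scc[3]=?,scc[4]=?,scc[5]=?,scc[6]=?,scc[7]=1)
step 3: low=(low[0]=0,low[1]=1,low[2]=?,low[3]=?,low[4]=?,low[5]=?,low[6]=?,low[7]=2); scc=(scc[0]=0,scc[1]=2,scc[2]=?,scc[3]=?,scc[4]=?,scc[5]=?,scc[6]=?,scc[7]=1)
step 4: low=(low[0]=0,low[1]=1,low[2]=3,low[3]=?,low[4]=?,low[5]=?,low[6]=?,low[7]=2); scc=(scc[0]=0,scc[1]=2,scc[2]=3,scc[3]=?,scc[4]=?,scc[5]=?,scc[6]=?,scc[7]=1)
step 5: low=(low[0]=0,low[1]=1,low[2]=3,low[3]=4,low[4]=?,low[5]=?,low[6]=?,low[7]=2); scc=(scc[0]=0,scc[1]=2,scc[2]=3,scc[3]=4,scc[4]=?,scc[5]=?,scc[6]=?,scc[7]=1)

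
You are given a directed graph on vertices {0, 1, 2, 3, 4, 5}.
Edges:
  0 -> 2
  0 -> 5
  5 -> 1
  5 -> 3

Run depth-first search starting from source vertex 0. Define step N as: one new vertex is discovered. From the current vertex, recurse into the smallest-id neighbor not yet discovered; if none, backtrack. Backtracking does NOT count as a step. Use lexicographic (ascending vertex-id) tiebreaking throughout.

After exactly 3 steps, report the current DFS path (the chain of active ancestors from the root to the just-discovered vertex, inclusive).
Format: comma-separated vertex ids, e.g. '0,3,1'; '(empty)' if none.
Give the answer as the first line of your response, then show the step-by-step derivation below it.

0,5

step 1: discover 0; path=0; order=0
step 2: discover 2; path=0>2; order=0,2
step 3: discover 5; path=0>5; order=0,2,5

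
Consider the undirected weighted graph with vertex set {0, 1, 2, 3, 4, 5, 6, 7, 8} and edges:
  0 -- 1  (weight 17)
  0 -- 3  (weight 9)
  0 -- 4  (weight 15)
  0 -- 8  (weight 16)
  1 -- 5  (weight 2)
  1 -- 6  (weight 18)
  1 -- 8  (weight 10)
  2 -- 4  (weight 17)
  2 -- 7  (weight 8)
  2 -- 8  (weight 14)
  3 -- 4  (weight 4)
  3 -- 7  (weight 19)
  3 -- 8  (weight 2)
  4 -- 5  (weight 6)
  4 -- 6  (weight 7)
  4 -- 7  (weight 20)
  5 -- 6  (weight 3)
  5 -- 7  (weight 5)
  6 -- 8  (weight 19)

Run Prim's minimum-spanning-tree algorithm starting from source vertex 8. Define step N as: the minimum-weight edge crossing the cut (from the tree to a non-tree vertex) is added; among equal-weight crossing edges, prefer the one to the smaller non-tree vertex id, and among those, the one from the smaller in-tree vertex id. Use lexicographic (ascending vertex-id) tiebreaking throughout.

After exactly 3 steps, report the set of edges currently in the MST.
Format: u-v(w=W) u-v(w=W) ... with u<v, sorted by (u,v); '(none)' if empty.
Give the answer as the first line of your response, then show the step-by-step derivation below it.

3-4(w=4) 3-8(w=2) 4-5(w=6)

step 1: add edge 3-8 (w=2); MST = {3-8(w=2)}
step 2: add edge 3-4 (w=4); MST = {3-4(w=4) 3-8(w=2)}
step 3: add edge 4-5 (w=6); MST = {3-4(w=4) 3-8(w=2) 4-5(w=6)}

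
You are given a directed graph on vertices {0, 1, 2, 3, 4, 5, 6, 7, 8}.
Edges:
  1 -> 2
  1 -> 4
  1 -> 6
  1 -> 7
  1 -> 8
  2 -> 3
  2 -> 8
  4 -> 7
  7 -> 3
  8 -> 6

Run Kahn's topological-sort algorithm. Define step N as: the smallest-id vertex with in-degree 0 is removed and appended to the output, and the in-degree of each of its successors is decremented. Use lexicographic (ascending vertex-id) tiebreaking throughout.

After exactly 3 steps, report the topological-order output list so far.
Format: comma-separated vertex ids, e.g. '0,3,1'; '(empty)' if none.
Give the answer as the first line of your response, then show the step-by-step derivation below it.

0,1,2

step 1: output 0; order=[0]; indeg=(0,0,1,2,1,0,2,2,2)
step 2: output 1; order=[0,1]; indeg=(0,0,0,2,0,0,1,1,1)
step 3: output 2; order=[0,1,2]; indeg=(0,0,0,1,0,0,1,1,0)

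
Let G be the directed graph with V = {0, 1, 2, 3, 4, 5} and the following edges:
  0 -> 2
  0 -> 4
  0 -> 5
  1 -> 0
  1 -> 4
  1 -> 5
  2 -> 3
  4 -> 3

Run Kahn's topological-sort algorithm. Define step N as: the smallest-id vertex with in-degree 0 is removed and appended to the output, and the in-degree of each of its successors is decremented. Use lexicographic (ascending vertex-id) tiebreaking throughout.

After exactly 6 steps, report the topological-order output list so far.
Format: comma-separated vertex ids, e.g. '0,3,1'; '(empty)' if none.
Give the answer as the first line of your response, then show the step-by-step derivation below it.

1,0,2,4,3,5

step 1: output 1; order=[1]; indeg=(0,0,1,2,1,1)
step 2: output 0; order=[1,0]; indeg=(0,0,0,2,0,0)
step 3: output 2; order=[1,0,2]; indeg=(0,0,0,1,0,0)
step 4: output 4; order=[1,0,2,4]; indeg=(0,0,0,0,0,0)
step 5: output 3; order=[1,0,2,4,3]; indeg=(0,0,0,0,0,0)
step 6: output 5; order=[1,0,2,4,3,5]; indeg=(0,0,0,0,0,0)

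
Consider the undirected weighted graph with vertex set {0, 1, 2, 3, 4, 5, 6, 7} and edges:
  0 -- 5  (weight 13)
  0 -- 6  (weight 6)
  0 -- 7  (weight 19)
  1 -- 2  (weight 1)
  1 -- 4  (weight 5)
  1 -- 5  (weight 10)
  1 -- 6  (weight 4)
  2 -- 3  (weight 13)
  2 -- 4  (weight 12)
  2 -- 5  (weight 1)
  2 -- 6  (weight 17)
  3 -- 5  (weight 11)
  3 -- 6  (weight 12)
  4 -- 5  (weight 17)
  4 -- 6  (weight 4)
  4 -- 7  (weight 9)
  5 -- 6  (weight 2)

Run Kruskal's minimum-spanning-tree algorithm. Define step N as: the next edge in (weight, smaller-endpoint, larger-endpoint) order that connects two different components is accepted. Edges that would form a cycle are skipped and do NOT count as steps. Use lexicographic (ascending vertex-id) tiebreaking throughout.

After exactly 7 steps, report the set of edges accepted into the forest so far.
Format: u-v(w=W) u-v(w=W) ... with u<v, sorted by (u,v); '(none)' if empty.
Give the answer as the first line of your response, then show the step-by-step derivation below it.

0-6(w=6) 1-2(w=1) 2-5(w=1) 3-5(w=11) 4-6(w=4) 4-7(w=9) 5-6(w=2)

step 1: add edge 1-2 (w=1); MST = {1-2(w=1)}
step 2: add edge 2-5 (w=1); MST = {1-2(w=1) 2-5(w=1)}
step 3: add edge 5-6 (w=2); MST = {1-2(w=1) 2-5(w=1) 5-6(w=2)}
step 4: add edge 4-6 (w=4); MST = {1-2(w=1) 2-5(w=1) 4-6(w=4) 5-6(w=2)}
step 5: add edge 0-6 (w=6); MST = {0-6(w=6) 1-2(w=1) 2-5(w=1) 4-6(w=4) 5-6(w=2)}
step 6: add edge 4-7 (w=9); MST = {0-6(w=6) 1-2(w=1) 2-5(w=1) 4-6(w=4) 4-7(w=9) 5-6(w=2)}
step 7: add edge 3-5 (w=11); MST = {0-6(w=6) 1-2(w=1) 2-5(w=1) 3-5(w=11) 4-6(w=4) 4-7(w=9) 5-6(w=2)}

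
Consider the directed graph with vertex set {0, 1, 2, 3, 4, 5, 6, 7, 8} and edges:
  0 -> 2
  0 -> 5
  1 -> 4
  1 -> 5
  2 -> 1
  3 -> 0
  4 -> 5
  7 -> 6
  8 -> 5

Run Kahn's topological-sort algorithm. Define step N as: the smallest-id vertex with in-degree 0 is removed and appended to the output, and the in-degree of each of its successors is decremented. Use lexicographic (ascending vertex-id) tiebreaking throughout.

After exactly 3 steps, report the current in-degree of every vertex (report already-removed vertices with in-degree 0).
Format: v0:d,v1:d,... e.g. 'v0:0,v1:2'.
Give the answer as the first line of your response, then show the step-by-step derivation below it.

v0:0,v1:0,v2:0,v3:0,v4:1,v5:3,v6:1,v7:0,v8:0

step 1: output 3; order=[3]; indeg=(0,1,1,0,1,4,1,0,0)
step 2: output 0; order=[3,0]; indeg=(0,1,0,0,1,3,1,0,0)
step 3: output 2; order=[3,0,2]; indeg=(0,0,0,0,1,3,1,0,0)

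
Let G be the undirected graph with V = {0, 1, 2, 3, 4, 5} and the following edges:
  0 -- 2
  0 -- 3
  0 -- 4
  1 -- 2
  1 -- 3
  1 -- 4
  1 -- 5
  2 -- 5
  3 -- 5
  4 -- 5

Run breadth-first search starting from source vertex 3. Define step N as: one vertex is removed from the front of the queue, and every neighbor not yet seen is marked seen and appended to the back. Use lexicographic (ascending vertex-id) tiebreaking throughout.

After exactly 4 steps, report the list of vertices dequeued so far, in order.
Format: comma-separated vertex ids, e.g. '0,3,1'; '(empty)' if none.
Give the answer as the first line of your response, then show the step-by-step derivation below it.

3,0,1,5

step 1: dequeue 3; queue=[0,1,5]; order=3
step 2: dequeue 0; queue=[1,5,2,4]; order=3,0
step 3: dequeue 1; queue=[5,2,4]; order=3,0,1
step 4: dequeue 5; queue=[2,4]; order=3,0,1,5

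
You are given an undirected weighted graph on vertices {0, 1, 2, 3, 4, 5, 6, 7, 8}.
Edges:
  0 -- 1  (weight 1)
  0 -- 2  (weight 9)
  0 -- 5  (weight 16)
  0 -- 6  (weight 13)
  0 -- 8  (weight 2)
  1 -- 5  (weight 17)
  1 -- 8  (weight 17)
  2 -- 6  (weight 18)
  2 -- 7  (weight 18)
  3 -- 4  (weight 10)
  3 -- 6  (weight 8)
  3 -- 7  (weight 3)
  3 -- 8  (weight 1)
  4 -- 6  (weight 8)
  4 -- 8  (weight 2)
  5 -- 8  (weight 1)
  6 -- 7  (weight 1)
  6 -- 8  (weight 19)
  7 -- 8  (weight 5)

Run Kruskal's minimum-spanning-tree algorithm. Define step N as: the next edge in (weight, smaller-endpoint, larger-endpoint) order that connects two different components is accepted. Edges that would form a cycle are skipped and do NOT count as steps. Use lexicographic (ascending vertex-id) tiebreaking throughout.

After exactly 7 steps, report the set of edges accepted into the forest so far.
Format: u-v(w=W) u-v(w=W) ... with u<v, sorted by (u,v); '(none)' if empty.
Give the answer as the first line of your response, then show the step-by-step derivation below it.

0-1(w=1) 0-8(w=2) 3-7(w=3) 3-8(w=1) 4-8(w=2) 5-8(w=1) 6-7(w=1)

step 1: add edge 0-1 (w=1); MST = {0-1(w=1)}
step 2: add edge 3-8 (w=1); MST = {0-1(w=1) 3-8(w=1)}
step 3: add edge 5-8 (w=1); MST = {0-1(w=1) 3-8(w=1) 5-8(w=1)}
step 4: add edge 6-7 (w=1); MST = {0-1(w=1) 3-8(w=1) 5-8(w=1) 6-7(w=1)}
step 5: add edge 0-8 (w=2); MST = {0-1(w=1) 0-8(w=2) 3-8(w=1) 5-8(w=1) 6-7(w=1)}
step 6: add edge 4-8 (w=2); MST = {0-1(w=1) 0-8(w=2) 3-8(w=1) 4-8(w=2) 5-8(w=1) 6-7(w=1)}
step 7: add edge 3-7 (w=3); MST = {0-1(w=1) 0-8(w=2) 3-7(w=3) 3-8(w=1) 4-8(w=2) 5-8(w=1) 6-7(w=1)}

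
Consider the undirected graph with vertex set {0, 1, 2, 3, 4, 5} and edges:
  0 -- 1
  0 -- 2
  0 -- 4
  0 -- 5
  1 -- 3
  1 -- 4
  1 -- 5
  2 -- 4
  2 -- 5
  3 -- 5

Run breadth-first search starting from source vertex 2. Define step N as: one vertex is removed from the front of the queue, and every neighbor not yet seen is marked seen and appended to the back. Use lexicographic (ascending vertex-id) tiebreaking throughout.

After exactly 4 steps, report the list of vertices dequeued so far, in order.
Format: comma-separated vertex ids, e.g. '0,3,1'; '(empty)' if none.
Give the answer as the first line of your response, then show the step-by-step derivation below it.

2,0,4,5

step 1: dequeue 2; queue=[0,4,5]; order=2
step 2: dequeue 0; queue=[4,5,1]; order=2,0
step 3: dequeue 4; queue=[5,1]; order=2,0,4
step 4: dequeue 5; queue=[1,3]; order=2,0,4,5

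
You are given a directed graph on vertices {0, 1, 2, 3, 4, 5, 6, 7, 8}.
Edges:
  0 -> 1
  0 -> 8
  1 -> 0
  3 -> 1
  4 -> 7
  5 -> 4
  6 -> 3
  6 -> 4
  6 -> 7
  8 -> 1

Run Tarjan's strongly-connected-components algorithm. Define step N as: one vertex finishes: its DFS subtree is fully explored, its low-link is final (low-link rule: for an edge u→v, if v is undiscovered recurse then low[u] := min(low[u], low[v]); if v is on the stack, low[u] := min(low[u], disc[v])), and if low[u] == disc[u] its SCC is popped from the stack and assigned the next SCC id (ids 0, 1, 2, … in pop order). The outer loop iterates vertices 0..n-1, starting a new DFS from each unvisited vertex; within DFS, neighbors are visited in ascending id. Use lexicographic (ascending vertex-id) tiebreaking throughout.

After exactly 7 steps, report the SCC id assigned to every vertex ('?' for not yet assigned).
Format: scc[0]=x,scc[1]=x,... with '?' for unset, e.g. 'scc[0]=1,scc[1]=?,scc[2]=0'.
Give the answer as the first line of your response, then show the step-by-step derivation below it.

scc[0]=0,scc[1]=0,scc[2]=1,scc[3]=2,scc[4]=4,scc[5]=?,scc[6]=?,scc[7]=3,scc[8]=0

step 1: low=(low[0]=0,low[1]=0,low[2]=?,low[3]=?,low[4]=?,low[5]=?,low[6]=?,low[7]=?,low[8]=?); scc=(scc[0]=?,scc[1]=?,scc[2]=?,scc[3]=?,scc[4]=?,scc[5]=?,scc[6]=?,scc[7]=?,scc[8]=?)
step 2: low=(low[0]=0,low[1]=0,low[2]=?,low[3]=?,low[4]=?,low[5]=?,low[6]=?,low[7]=?,low[8]=1); scc=(scc[0]=?,scc[1]=?,scc[2]=?,scc[3]=?,scc[4]=?,scc[5]=?,scc[6]=?,scc[7]=?,scc[8]=?)
step 3: low=(low[0]=0,low[1]=0,low[2]=?,low[3]=?,low[4]=?,low[5]=?,low[6]=?,low[7]=?,low[8]=1); scc=(scc[0]=0,scc[1]=0,scc[2]=?,scc[3]=?,scc[4]=?,scc[5]=?,scc[6]=?,scc[7]=?,scc[8]=0)
step 4: low=(low[0]=0,low[1]=0,low[2]=3,low[3]=?,low[4]=?,low[5]=?,low[6]=?,low[7]=?,low[8]=1); scc=(scc[0]=0,scc[1]=0,scc[2]=1,scc[3]=?,scc[4]=?,scc[5]=?,scc[6]=?,scc[7]=?,scc[8]=0)
step 5: low=(low[0]=0,low[1]=0,low[2]=3,low[3]=4,low[4]=?,low[5]=?,low[6]=?,low[7]=?,low[8]=1); scc=(scc[0]=0,scc[1]=0,scc[2]=1,scc[3]=2,scc[4]=?,scc[5]=?,scc[6]=?,scc[7]=?,scc[8]=0)
step 6: low=(low[0]=0,low[1]=0,low[2]=3,low[3]=4,low[4]=5,low[5]=?,low[6]=?,low[7]=6,low[8]=1); scc=(scc[0]=0,scc[1]=0,scc[2]=1,scc[3]=2,scc[4]=?,scc[5]=?,scc[6]=?,scc[7]=3,scc[8]=0)
step 7: low=(low[0]=0,low[1]=0,low[2]=3,low[3]=4,low[4]=5,low[5]=?,low[6]=?,low[7]=6,low[8]=1); scc=(scc[0]=0,scc[1]=0,scc[2]=1,scc[3]=2,scc[4]=4,scc[5]=?,scc[6]=?,scc[7]=3,scc[8]=0)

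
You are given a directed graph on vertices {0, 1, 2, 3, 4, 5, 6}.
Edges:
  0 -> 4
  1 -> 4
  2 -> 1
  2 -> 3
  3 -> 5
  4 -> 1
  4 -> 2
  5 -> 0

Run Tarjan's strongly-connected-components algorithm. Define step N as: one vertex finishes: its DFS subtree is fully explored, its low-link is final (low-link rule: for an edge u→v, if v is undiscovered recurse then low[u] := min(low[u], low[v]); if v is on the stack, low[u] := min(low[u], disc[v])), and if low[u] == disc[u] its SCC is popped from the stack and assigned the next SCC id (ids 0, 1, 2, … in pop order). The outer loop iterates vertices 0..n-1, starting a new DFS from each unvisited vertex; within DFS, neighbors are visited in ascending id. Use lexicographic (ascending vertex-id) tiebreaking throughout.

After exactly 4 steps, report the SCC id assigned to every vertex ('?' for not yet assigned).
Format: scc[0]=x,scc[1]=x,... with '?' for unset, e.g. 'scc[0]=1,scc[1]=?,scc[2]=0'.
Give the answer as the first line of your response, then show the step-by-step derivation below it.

scc[0]=?,scc[1]=?,scc[2]=?,scc[3]=?,scc[4]=?,scc[5]=?,scc[6]=?

step 1: low=(low[0]=0,low[1]=1,low[2]=?,low[3]=?,low[4]=1,low[5]=?,low[6]=?); scc=(scc[0]=?,scc[1]=?,scc[2]=?,scc[3]=?,scc[4]=?,scc[5]=?,scc[6]=?)
step 2: low=(low[0]=0,low[1]=1,low[2]=2,low[3]=4,low[4]=1,low[5]=0,low[6]=?); scc=(scc[0]=?,scc[1]=?,scc[2]=?,scc[3]=?,scc[4]=?,scc[5]=?,scc[6]=?)
step 3: low=(low[0]=0,low[1]=1,low[2]=2,low[3]=0,low[4]=1,low[5]=0,low[6]=?); scc=(scc[0]=?,scc[1]=?,scc[2]=?,scc[3]=?,scc[4]=?,scc[5]=?,scc[6]=?)
step 4: low=(low[0]=0,low[1]=1,low[2]=0,low[3]=0,low[4]=1,low[5]=0,low[6]=?); scc=(scc[0]=?,scc[1]=?,scc[2]=?,scc[3]=?,scc[4]=?,scc[5]=?,scc[6]=?)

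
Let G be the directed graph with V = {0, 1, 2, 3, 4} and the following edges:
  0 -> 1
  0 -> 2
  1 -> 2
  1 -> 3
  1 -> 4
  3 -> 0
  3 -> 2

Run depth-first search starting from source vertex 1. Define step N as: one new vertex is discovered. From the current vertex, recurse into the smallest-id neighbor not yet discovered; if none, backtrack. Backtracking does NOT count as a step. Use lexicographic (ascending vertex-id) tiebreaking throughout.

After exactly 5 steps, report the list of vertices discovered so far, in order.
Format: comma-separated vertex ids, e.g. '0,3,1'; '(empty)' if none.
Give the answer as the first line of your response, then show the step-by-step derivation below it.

1,2,3,0,4

step 1: discover 1; path=1; order=1
step 2: discover 2; path=1>2; order=1,2
step 3: discover 3; path=1>3; order=1,2,3
step 4: discover 0; path=1>3>0; order=1,2,3,0
step 5: discover 4; path=1>4; order=1,2,3,0,4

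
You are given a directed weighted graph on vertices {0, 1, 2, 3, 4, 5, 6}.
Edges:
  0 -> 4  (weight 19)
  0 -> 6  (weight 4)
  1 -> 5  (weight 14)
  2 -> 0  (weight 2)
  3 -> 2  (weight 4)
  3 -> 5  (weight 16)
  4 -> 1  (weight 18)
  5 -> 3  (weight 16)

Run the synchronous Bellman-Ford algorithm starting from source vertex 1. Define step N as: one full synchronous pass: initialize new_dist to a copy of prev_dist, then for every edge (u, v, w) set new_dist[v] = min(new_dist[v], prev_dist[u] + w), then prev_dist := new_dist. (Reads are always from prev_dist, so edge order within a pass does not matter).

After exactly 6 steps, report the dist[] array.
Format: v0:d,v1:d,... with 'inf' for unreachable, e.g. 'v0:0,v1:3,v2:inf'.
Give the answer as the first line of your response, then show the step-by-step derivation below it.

v0:36,v1:0,v2:34,v3:30,v4:55,v5:14,v6:40

step 1: dist = v0:inf,v1:0,v2:inf,v3:inf,v4:inf,v5:14,v6:inf
step 2: dist = v0:inf,v1:0,v2:inf,v3:30,v4:inf,v5:14,v6:inf
step 3: dist = v0:inf,v1:0,v2:34,v3:30,v4:inf,v5:14,v6:inf
step 4: dist = v0:36,v1:0,v2:34,v3:30,v4:inf,v5:14,v6:inf
step 5: dist = v0:36,v1:0,v2:34,v3:30,v4:55,v5:14,v6:40
step 6: dist = v0:36,v1:0,v2:34,v3:30,v4:55,v5:14,v6:40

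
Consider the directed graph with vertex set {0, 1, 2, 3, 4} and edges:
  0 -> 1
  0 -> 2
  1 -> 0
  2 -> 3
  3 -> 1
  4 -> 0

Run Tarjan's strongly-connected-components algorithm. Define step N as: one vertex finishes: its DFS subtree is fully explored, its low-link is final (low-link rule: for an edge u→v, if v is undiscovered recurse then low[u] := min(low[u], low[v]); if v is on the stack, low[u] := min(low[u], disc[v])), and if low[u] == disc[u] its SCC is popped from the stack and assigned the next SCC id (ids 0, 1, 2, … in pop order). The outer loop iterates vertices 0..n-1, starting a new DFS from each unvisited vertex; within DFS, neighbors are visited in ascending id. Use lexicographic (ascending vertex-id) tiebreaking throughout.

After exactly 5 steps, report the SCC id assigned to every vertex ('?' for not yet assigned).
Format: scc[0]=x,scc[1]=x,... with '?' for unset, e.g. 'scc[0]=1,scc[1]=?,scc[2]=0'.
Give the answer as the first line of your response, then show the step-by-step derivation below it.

scc[0]=0,scc[1]=0,scc[2]=0,scc[3]=0,scc[4]=1

step 1: low=(low[0]=0,low[1]=0,low[2]=?,low[3]=?,low[4]=?); scc=(scc[0]=?,scc[1]=?,scc[2]=?,scc[3]=?,scc[4]=?)
step 2: low=(low[0]=0,low[1]=0,low[2]=2,low[3]=1,low[4]=?); scc=(scc[0]=?,scc[1]=?,scc[2]=?,scc[3]=?,scc[4]=?)
step 3: low=(low[0]=0,low[1]=0,low[2]=1,low[3]=1,low[4]=?); scc=(scc[0]=?,scc[1]=?,scc[2]=?,scc[3]=?,scc[4]=?)
step 4: low=(low[0]=0,low[1]=0,low[2]=1,low[3]=1,low[4]=?); scc=(scc[0]=0,scc[1]=0,scc[2]=0,scc[3]=0,scc[4]=?)
step 5: low=(low[0]=0,low[1]=0,low[2]=1,low[3]=1,low[4]=4); scc=(scc[0]=0,scc[1]=0,scc[2]=0,scc[3]=0,scc[4]=1)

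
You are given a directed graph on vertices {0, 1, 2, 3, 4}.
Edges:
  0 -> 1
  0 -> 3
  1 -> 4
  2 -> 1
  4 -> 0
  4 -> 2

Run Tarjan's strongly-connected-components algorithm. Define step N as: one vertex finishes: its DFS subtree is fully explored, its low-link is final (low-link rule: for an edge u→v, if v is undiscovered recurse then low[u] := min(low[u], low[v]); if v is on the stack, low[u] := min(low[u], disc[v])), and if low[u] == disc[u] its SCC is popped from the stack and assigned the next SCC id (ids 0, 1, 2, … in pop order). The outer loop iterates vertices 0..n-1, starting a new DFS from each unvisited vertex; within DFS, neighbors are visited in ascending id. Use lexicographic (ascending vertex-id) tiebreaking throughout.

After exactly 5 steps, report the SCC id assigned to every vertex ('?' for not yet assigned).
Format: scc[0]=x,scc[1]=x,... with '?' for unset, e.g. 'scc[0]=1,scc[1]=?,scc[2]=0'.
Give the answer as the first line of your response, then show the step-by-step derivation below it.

scc[0]=1,scc[1]=1,scc[2]=1,scc[3]=0,scc[4]=1

step 1: low=(low[0]=0,low[1]=1,low[2]=1,low[3]=?,low[4]=0); scc=(scc[0]=?,scc[1]=?,scc[2]=?,scc[3]=?,scc[4]=?)
step 2: low=(low[0]=0,low[1]=1,low[2]=1,low[3]=?,low[4]=0); scc=(scc[0]=?,scc[1]=?,scc[2]=?,scc[3]=?,scc[4]=?)
step 3: low=(low[0]=0,low[1]=0,low[2]=1,low[3]=?,low[4]=0); scc=(scc[0]=?,scc[1]=?,scc[2]=?,scc[3]=?,scc[4]=?)
step 4: low=(low[0]=0,low[1]=0,low[2]=1,low[3]=4,low[4]=0); scc=(scc[0]=?,scc[1]=?,scc[2]=?,scc[3]=0,scc[4]=?)
step 5: low=(low[0]=0,low[1]=0,low[2]=1,low[3]=4,low[4]=0); scc=(scc[0]=1,scc[1]=1,scc[2]=1,scc[3]=0,scc[4]=1)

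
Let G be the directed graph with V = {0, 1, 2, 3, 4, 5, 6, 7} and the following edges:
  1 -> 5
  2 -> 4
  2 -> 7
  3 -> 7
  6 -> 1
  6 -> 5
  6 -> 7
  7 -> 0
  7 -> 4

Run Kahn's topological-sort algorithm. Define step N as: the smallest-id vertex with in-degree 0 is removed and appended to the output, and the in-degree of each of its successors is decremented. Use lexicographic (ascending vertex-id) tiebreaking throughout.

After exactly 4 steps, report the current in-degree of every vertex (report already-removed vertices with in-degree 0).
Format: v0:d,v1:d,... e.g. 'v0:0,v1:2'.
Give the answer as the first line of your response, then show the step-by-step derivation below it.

v0:1,v1:0,v2:0,v3:0,v4:1,v5:0,v6:0,v7:0

step 1: output 2; order=[2]; indeg=(1,1,0,0,1,2,0,2)
step 2: output 3; order=[2,3]; indeg=(1,1,0,0,1,2,0,1)
step 3: output 6; order=[2,3,6]; indeg=(1,0,0,0,1,1,0,0)
step 4: output 1; order=[2,3,6,1]; indeg=(1,0,0,0,1,0,0,0)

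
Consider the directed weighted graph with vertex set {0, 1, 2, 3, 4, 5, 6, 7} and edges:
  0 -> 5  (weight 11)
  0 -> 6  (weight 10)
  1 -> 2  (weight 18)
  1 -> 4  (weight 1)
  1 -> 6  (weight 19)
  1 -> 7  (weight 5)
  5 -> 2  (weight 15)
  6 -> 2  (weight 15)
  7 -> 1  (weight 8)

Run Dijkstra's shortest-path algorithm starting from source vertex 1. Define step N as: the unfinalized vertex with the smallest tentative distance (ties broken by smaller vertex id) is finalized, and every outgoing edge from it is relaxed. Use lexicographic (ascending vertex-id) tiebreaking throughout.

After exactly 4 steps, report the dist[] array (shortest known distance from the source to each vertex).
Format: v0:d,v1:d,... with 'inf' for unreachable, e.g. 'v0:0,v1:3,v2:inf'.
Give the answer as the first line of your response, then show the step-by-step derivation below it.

v0:inf,v1:0,v2:18,v3:inf,v4:1,v5:inf,v6:19,v7:5

step 1: dist = v0:inf,v1:0,v2:18,v3:inf,v4:1,v5:inf,v6:19,v7:5
step 2: dist = v0:inf,v1:0,v2:18,v3:inf,v4:1,v5:inf,v6:19,v7:5
step 3: dist = v0:inf,v1:0,v2:18,v3:inf,v4:1,v5:inf,v6:19,v7:5
step 4: dist = v0:inf,v1:0,v2:18,v3:inf,v4:1,v5:inf,v6:19,v7:5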